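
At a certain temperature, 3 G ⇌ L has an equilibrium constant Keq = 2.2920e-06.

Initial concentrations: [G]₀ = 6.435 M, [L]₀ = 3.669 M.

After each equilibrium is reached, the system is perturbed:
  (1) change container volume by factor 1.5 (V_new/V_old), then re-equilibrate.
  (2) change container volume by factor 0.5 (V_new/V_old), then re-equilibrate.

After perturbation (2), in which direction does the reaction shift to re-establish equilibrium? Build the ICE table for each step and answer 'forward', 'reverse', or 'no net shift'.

Q₀ = 0.01377 vs Keq = 2.2920e-06 ⇒ Q>K, reverse
Step 1:
                   G          L
  I            6.435      3.669
  C            10.97     -3.657
  E            17.41    0.01209
  solve Keq expr → x = -3.657; check Q = 2.2920e-06
Then change container volume by factor 1.5 (V_new/V_old).
Step 2:
                   G          L
  I             11.6   0.008058
  C          0.01339  -0.004464
  E            11.62   0.003594
  solve Keq expr → x = -0.004464; check Q = 2.2920e-06
Then change container volume by factor 0.5 (V_new/V_old).
Step 3:
                   G          L
  I            23.23   0.007187
  C         -0.06397    0.02132
  E            23.17    0.02851
  solve Keq expr → x = 0.02132; check Q = 2.2920e-06

Direction: forward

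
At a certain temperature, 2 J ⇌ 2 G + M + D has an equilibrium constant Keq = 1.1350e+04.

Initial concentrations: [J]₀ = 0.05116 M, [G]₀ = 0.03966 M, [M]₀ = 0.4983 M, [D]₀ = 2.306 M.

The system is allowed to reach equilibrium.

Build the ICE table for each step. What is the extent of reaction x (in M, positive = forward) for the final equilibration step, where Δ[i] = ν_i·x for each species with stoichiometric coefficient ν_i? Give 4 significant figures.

Q₀ = 0.6905 vs Keq = 1.1350e+04 ⇒ Q<K, forward
Step 1:
                  J         G         M         D
  init      0.05116   0.03966    0.4983     2.306
  Δ        -0.05023   0.05023   0.02511   0.02511
  eq      9.3198e-04   0.08989    0.5234     2.331
  solve Keq expr → x = 0.02511; check Q = 1.1350e+04

x = 0.02511 M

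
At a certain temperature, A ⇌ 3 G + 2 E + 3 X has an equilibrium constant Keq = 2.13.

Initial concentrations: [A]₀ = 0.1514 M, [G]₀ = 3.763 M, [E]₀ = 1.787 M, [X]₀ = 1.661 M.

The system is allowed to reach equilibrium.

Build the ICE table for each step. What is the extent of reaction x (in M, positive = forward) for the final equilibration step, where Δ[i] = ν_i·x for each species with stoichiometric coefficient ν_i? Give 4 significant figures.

x = -0.4106 M

Q₀ = 5150 vs Keq = 2.13 ⇒ Q>K, reverse
Step 1:
                    A           G           E           X
  init         0.1514       3.763       1.787       1.661
  Δ            0.4106      -1.232     -0.8211      -1.232
  eq            0.562       2.531      0.9659      0.4293
  solve Keq expr → x = -0.4106; check Q = 2.13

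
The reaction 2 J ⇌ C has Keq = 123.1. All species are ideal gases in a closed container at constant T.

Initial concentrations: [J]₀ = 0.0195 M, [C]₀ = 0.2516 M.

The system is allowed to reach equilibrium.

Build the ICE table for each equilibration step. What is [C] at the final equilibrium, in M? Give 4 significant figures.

Q₀ = 661.7 vs Keq = 123.1 ⇒ Q>K, reverse
Step 1:
                   J          C
  Initial     0.0195     0.2516
  Change     0.02459    -0.0123
  Equil      0.04409     0.2393
  solve Keq expr → x = -0.0123; check Q = 123.1

[C]_eq = 0.2393 M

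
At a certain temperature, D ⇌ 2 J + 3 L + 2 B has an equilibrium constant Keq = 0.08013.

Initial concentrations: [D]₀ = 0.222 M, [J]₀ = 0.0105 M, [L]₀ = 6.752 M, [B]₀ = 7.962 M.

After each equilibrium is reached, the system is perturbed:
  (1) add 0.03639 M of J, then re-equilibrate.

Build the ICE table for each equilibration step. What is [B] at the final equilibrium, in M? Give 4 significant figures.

[B]_eq = 7.916 M

Q₀ = 9.691 vs Keq = 0.08013 ⇒ Q>K, reverse
Step 1:
                   D          J          L          B
  Initial      0.222     0.0105      6.752      7.962
  Change    0.004765  -0.009531    -0.0143  -0.009531
  Equil       0.2268 9.6921e-04      6.738      7.952
  solve Keq expr → x = -0.004765; check Q = 0.08013
Then add 0.03639 M of J.
Step 2:
                   D          J          L          B
  Initial     0.2268    0.03736      6.738      7.952
  Change     0.01817   -0.03633    -0.0545   -0.03633
  Equil       0.2449   0.001024      6.683      7.916
  solve Keq expr → x = -0.01817; check Q = 0.08013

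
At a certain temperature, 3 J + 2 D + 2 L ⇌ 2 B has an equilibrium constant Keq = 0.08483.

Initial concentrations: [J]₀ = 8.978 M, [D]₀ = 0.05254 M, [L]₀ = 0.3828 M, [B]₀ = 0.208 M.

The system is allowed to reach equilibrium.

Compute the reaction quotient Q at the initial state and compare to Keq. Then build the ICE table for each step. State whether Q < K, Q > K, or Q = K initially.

Q₀ = 0.1478; Q > K (proceeds reverse)

Q₀ = 0.1478 vs Keq = 0.08483 ⇒ Q>K, reverse
Step 1:
                  J         D         L         B
  Initial     8.978   0.05254    0.3828     0.208
  Change    0.01663   0.01109   0.01109  -0.01109
  Equil       8.995   0.06363    0.3939    0.1969
  solve Keq expr → x = -0.005544; check Q = 0.08483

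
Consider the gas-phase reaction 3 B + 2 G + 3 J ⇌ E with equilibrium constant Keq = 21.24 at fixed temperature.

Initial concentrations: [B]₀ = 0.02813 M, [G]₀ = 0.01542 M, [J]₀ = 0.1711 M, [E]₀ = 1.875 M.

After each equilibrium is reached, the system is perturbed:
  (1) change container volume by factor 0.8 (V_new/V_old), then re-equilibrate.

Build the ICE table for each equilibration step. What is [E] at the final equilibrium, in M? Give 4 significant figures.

[E]_eq = 2.1 M

Q₀ = 7.0725e+10 vs Keq = 21.24 ⇒ Q>K, reverse
Step 1:
                   B          G          J          E
  init       0.02813    0.01542     0.1711      1.875
  Δ           0.7256     0.4837     0.7256    -0.2419
  eq          0.7537     0.4991     0.8967      1.633
  solve Keq expr → x = -0.2419; check Q = 21.24
Then change container volume by factor 0.8 (V_new/V_old).
Step 2:
                   B          G          J          E
  init        0.9421     0.6239      1.121      2.041
  Δ          -0.1744    -0.1163    -0.1744    0.05813
  eq          0.7677     0.5076     0.9464        2.1
  solve Keq expr → x = 0.05813; check Q = 21.24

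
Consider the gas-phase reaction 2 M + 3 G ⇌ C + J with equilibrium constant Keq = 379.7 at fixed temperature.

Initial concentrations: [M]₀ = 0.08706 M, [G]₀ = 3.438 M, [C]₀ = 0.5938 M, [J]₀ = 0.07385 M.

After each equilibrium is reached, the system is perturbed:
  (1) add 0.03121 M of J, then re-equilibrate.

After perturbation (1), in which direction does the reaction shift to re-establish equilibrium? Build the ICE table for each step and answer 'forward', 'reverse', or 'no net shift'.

Q₀ = 0.1424 vs Keq = 379.7 ⇒ Q<K, forward
Step 1:
                   M          G          C          J
  I          0.08706      3.438     0.5938    0.07385
  C         -0.08474    -0.1271    0.04237    0.04237
  E         0.002316      3.311     0.6362     0.1162
  solve Keq expr → x = 0.04237; check Q = 379.7
Then add 0.03121 M of J.
Step 2:
                   M          G          C          J
  I         0.002316      3.311     0.6362     0.1474
  C       2.9044e-04 4.3566e-04 -1.4522e-04 -1.4522e-04
  E         0.002607      3.311      0.636     0.1473
  solve Keq expr → x = -1.4522e-04; check Q = 379.7

Direction: reverse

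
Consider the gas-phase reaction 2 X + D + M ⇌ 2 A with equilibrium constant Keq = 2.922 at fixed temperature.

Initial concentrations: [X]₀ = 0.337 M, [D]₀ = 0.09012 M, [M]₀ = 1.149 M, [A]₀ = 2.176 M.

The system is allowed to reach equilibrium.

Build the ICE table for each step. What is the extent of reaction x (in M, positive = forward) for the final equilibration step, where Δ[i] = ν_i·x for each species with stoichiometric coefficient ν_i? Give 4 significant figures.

x = -0.3552 M

Q₀ = 402.6 vs Keq = 2.922 ⇒ Q>K, reverse
Step 1:
                  X         D         M         A
  init        0.337   0.09012     1.149     2.176
  Δ          0.7105    0.3552    0.3552   -0.7105
  eq          1.047    0.4454     1.504     1.466
  solve Keq expr → x = -0.3552; check Q = 2.922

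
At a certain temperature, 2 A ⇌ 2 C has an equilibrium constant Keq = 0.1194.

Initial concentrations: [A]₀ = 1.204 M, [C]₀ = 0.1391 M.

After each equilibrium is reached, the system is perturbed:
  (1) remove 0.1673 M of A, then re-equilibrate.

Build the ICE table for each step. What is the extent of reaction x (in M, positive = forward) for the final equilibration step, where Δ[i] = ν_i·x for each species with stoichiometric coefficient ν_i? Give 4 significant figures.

x = -0.02148 M

Q₀ = 0.01335 vs Keq = 0.1194 ⇒ Q<K, forward
Step 1:
                    A           C
  Initial       1.204      0.1391
  Change      -0.2058      0.2058
  Equil        0.9982      0.3449
  solve Keq expr → x = 0.1029; check Q = 0.1194
Then remove 0.1673 M of A.
Step 2:
                    A           C
  Initial      0.8309      0.3449
  Change      0.04296    -0.04296
  Equil        0.8738       0.302
  solve Keq expr → x = -0.02148; check Q = 0.1194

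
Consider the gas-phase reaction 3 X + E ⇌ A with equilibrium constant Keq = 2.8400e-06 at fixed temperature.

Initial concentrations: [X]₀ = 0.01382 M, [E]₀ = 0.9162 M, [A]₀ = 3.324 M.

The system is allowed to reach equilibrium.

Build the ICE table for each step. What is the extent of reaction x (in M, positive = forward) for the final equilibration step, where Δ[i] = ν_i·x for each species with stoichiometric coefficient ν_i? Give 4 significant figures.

x = -3.312 M

Q₀ = 1.3745e+06 vs Keq = 2.8400e-06 ⇒ Q>K, reverse
Step 1:
                  X         E         A
  init      0.01382    0.9162     3.324
  Δ           9.937     3.312    -3.312
  eq           9.95     4.228   0.01183
  solve Keq expr → x = -3.312; check Q = 2.8400e-06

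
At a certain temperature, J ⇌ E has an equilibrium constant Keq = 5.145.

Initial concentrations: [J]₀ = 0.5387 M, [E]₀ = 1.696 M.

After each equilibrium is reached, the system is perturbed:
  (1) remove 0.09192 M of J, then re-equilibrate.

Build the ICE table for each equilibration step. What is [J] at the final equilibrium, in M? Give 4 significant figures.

[J]_eq = 0.3487 M

Q₀ = 3.148 vs Keq = 5.145 ⇒ Q<K, forward
Step 1:
                    J           E
  init         0.5387       1.696
  Δ            -0.175       0.175
  eq           0.3637       1.871
  solve Keq expr → x = 0.175; check Q = 5.145
Then remove 0.09192 M of J.
Step 2:
                    J           E
  init         0.2717       1.871
  Δ           0.07696    -0.07696
  eq           0.3487       1.794
  solve Keq expr → x = -0.07696; check Q = 5.145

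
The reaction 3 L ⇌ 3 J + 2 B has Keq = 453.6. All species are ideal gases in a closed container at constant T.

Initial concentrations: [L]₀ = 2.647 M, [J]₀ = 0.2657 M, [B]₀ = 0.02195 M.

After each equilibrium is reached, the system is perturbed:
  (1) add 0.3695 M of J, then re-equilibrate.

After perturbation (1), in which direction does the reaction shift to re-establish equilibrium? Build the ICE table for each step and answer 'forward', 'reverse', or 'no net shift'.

Q₀ = 4.8728e-07 vs Keq = 453.6 ⇒ Q<K, forward
Step 1:
                    L           J           B
  Initial       2.647      0.2657     0.02195
  Change       -2.222       2.222       1.481
  Equil        0.4249       2.488       1.503
  solve Keq expr → x = 0.7407; check Q = 453.6
Then add 0.3695 M of J.
Step 2:
                    L           J           B
  Initial      0.4249       2.857       1.503
  Change      0.04806    -0.04806    -0.03204
  Equil         0.473       2.809       1.471
  solve Keq expr → x = -0.01602; check Q = 453.6

Direction: reverse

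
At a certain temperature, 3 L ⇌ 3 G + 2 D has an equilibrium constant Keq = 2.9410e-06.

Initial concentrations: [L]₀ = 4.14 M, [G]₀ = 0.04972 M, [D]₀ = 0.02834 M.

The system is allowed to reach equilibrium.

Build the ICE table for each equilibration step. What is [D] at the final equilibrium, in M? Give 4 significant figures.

Q₀ = 1.3912e-09 vs Keq = 2.9410e-06 ⇒ Q<K, forward
Step 1:
                    L           G           D
  init           4.14     0.04972     0.02834
  Δ            -0.164       0.164      0.1093
  eq            3.976      0.2137      0.1376
  solve Keq expr → x = 0.05465; check Q = 2.9410e-06

[D]_eq = 0.1376 M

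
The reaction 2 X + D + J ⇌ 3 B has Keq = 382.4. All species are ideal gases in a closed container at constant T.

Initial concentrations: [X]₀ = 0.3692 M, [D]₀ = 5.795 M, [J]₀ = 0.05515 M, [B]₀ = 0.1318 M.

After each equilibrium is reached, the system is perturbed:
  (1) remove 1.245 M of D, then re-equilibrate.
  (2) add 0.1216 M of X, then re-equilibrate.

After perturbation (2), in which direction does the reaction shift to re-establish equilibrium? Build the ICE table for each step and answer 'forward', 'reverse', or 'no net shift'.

Q₀ = 0.05256 vs Keq = 382.4 ⇒ Q<K, forward
Step 1:
                   X          D          J          B
  Initial     0.3692      5.795    0.05515     0.1318
  Change     -0.1099   -0.05497   -0.05497     0.1649
  Equil       0.2593       5.74 1.7707e-04     0.2967
  solve Keq expr → x = 0.05497; check Q = 382.4
Then remove 1.245 M of D.
Step 2:
                   X          D          J          B
  Initial     0.2593      4.495 1.7707e-04     0.2967
  Change  9.7080e-05 4.8540e-05 4.8540e-05 -1.4562e-04
  Equil       0.2594      4.495 2.2561e-04     0.2966
  solve Keq expr → x = -4.8540e-05; check Q = 382.4
Then add 0.1216 M of X.
Step 3:
                   X          D          J          B
  Initial      0.381      4.495 2.2561e-04     0.2966
  Change  -2.4105e-04 -1.2053e-04 -1.2053e-04 3.6158e-04
  Equil       0.3807      4.495 1.0509e-04     0.2969
  solve Keq expr → x = 1.2053e-04; check Q = 382.4

Direction: forward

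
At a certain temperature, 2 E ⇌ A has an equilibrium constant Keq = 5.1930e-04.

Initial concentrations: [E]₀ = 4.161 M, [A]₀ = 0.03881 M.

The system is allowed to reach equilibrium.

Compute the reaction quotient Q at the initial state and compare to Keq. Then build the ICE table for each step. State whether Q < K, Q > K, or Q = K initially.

Q₀ = 0.002242 vs Keq = 5.1930e-04 ⇒ Q>K, reverse
Step 1:
                    E           A
  I             4.161     0.03881
  C           0.05912    -0.02956
  E              4.22    0.009248
  solve Keq expr → x = -0.02956; check Q = 5.1930e-04

Q₀ = 0.002242; Q > K (proceeds reverse)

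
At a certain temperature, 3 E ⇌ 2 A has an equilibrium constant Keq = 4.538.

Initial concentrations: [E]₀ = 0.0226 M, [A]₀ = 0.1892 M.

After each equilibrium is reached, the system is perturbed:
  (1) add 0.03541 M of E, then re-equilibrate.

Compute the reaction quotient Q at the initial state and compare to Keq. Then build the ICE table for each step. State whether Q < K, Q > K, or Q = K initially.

Q₀ = 3101; Q > K (proceeds reverse)

Q₀ = 3101 vs Keq = 4.538 ⇒ Q>K, reverse
Step 1:
                    E           A
  init         0.0226      0.1892
  Δ             0.117    -0.07803
  eq           0.1396      0.1112
  solve Keq expr → x = -0.03902; check Q = 4.538
Then add 0.03541 M of E.
Step 2:
                    E           A
  init         0.1751      0.1112
  Δ           -0.0229     0.01527
  eq           0.1522      0.1264
  solve Keq expr → x = 0.007634; check Q = 4.538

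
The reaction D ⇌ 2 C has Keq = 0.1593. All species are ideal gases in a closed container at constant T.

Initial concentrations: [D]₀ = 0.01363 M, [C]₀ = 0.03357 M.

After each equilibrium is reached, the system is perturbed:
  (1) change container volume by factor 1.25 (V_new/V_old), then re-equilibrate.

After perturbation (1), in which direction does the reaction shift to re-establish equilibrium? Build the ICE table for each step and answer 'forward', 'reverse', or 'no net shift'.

Direction: forward

Q₀ = 0.08268 vs Keq = 0.1593 ⇒ Q<K, forward
Step 1:
                    D           C
  init        0.01363     0.03357
  Δ           -0.0034    0.006799
  eq          0.01023     0.04037
  solve Keq expr → x = 0.0034; check Q = 0.1593
Then change container volume by factor 1.25 (V_new/V_old).
Step 2:
                    D           C
  init       0.008184      0.0323
  Δ       -8.9282e-04    0.001786
  eq         0.007291     0.03408
  solve Keq expr → x = 8.9282e-04; check Q = 0.1593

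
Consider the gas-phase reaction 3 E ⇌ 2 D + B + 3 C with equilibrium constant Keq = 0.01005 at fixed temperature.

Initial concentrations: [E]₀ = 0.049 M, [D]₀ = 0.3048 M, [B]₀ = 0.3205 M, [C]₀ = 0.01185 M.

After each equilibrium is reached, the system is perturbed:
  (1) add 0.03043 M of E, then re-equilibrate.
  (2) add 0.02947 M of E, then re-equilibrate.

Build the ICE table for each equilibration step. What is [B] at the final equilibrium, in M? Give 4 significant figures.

[B]_eq = 0.3325 M

Q₀ = 4.2114e-04 vs Keq = 0.01005 ⇒ Q<K, forward
Step 1:
                  E         D         B         C
  Initial     0.049    0.3048    0.3205   0.01185
  Change   -0.01279  0.008528  0.004264   0.01279
  Equil     0.03621    0.3133    0.3248   0.02464
  solve Keq expr → x = 0.004264; check Q = 0.01005
Then add 0.03043 M of E.
Step 2:
                  E         D         B         C
  Initial   0.06664    0.3133    0.3248   0.02464
  Change   -0.01187  0.007913  0.003956   0.01187
  Equil     0.05477    0.3212    0.3287   0.03651
  solve Keq expr → x = 0.003956; check Q = 0.01005
Then add 0.02947 M of E.
Step 3:
                  E         D         B         C
  Initial   0.08424    0.3212    0.3287   0.03651
  Change   -0.01123  0.007489  0.003745   0.01123
  Equil       0.073    0.3287    0.3325   0.04775
  solve Keq expr → x = 0.003745; check Q = 0.01005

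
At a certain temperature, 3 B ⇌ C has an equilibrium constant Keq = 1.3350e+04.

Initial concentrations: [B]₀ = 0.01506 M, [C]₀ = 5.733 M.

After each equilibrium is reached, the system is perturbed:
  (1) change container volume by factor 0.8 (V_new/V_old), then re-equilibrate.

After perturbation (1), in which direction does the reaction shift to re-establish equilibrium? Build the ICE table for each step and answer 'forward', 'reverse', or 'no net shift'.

Q₀ = 1.6784e+06 vs Keq = 1.3350e+04 ⇒ Q>K, reverse
Step 1:
                   B          C
  init       0.01506      5.733
  Δ           0.0603    -0.0201
  eq         0.07536      5.713
  solve Keq expr → x = -0.0201; check Q = 1.3350e+04
Then change container volume by factor 0.8 (V_new/V_old).
Step 2:
                   B          C
  init        0.0942      7.141
  Δ           -0.013   0.004335
  eq         0.08119      7.145
  solve Keq expr → x = 0.004335; check Q = 1.3350e+04

Direction: forward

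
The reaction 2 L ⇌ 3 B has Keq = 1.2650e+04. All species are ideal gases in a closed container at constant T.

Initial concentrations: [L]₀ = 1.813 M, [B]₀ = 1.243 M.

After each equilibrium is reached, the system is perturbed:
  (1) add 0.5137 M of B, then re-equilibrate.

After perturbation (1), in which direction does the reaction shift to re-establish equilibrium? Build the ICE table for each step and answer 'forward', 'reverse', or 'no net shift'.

Q₀ = 0.5843 vs Keq = 1.2650e+04 ⇒ Q<K, forward
Step 1:
                  L         B
  init        1.813     1.243
  Δ          -1.746     2.618
  eq        0.06746     3.861
  solve Keq expr → x = 0.8728; check Q = 1.2650e+04
Then add 0.5137 M of B.
Step 2:
                  L         B
  init      0.06746     4.375
  Δ         0.01334  -0.02001
  eq         0.0808     4.355
  solve Keq expr → x = -0.006672; check Q = 1.2650e+04

Direction: reverse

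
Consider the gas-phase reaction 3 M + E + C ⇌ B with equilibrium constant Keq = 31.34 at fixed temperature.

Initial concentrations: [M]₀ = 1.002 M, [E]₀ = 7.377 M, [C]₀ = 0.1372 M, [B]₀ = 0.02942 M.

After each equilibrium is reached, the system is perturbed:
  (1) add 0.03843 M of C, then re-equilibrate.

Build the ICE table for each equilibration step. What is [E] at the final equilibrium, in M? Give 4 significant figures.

Q₀ = 0.02889 vs Keq = 31.34 ⇒ Q<K, forward
Step 1:
                    M           E           C           B
  init          1.002       7.377      0.1372     0.02942
  Δ           -0.4016     -0.1339     -0.1339      0.1339
  eq           0.6004       7.243    0.003324      0.1633
  solve Keq expr → x = 0.1339; check Q = 31.34
Then add 0.03843 M of C.
Step 2:
                    M           E           C           B
  init         0.6004       7.243     0.04175      0.1633
  Δ           -0.1038     -0.0346     -0.0346      0.0346
  eq           0.4966       7.209    0.007154      0.1979
  solve Keq expr → x = 0.0346; check Q = 31.34

[E]_eq = 7.209 M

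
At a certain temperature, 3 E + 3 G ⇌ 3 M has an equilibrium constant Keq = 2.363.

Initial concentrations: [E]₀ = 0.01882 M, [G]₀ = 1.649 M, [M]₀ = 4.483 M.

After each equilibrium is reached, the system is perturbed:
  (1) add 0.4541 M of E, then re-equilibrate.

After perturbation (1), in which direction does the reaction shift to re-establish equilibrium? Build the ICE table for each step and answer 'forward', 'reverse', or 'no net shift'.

Q₀ = 3.0143e+06 vs Keq = 2.363 ⇒ Q>K, reverse
Step 1:
                   E          G          M
  I          0.01882      1.649      4.483
  C           0.9809     0.9809    -0.9809
  E           0.9998       2.63      3.502
  solve Keq expr → x = -0.327; check Q = 2.363
Then add 0.4541 M of E.
Step 2:
                   E          G          M
  I            1.454       2.63      3.502
  C          -0.2611    -0.2611     0.2611
  E            1.193      2.369      3.763
  solve Keq expr → x = 0.08704; check Q = 2.363

Direction: forward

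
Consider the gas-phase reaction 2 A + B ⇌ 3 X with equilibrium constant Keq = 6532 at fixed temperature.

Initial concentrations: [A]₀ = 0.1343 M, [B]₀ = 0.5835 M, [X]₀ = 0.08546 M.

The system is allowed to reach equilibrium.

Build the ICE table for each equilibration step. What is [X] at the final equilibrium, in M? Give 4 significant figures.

Q₀ = 0.05931 vs Keq = 6532 ⇒ Q<K, forward
Step 1:
                  A         B         X
  I          0.1343    0.5835   0.08546
  C         -0.1317  -0.06586    0.1976
  E        0.002589    0.5176     0.283
  solve Keq expr → x = 0.06586; check Q = 6532

[X]_eq = 0.283 M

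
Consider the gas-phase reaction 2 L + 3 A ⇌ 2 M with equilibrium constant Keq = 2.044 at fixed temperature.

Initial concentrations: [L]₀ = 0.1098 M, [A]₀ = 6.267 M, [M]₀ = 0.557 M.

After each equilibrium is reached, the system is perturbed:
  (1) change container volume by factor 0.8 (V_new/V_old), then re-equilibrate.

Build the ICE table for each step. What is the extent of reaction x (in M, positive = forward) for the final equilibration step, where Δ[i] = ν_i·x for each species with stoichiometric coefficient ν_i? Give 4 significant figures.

x = 0.005 M

Q₀ = 0.1046 vs Keq = 2.044 ⇒ Q<K, forward
Step 1:
                   L          A          M
  init        0.1098      6.267      0.557
  Δ         -0.08053    -0.1208    0.08053
  eq         0.02927      6.146     0.6375
  solve Keq expr → x = 0.04027; check Q = 2.044
Then change container volume by factor 0.8 (V_new/V_old).
Step 2:
                   L          A          M
  init       0.03658      7.683     0.7969
  Δ            -0.01     -0.015       0.01
  eq         0.02658      7.668     0.8069
  solve Keq expr → x = 0.005; check Q = 2.044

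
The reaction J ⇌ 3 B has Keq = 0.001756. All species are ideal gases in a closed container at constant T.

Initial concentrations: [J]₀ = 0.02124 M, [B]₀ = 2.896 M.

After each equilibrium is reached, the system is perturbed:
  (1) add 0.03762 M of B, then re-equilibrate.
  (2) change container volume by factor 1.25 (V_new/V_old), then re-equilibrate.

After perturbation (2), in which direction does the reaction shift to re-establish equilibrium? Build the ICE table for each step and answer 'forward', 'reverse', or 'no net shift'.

Q₀ = 1144 vs Keq = 0.001756 ⇒ Q>K, reverse
Step 1:
                  J         B
  init      0.02124     2.896
  Δ          0.9258    -2.778
  eq         0.9471    0.1185
  solve Keq expr → x = -0.9258; check Q = 0.001756
Then add 0.03762 M of B.
Step 2:
                  J         B
  init       0.9471    0.1561
  Δ         0.01237  -0.03711
  eq         0.9594     0.119
  solve Keq expr → x = -0.01237; check Q = 0.001756
Then change container volume by factor 1.25 (V_new/V_old).
Step 3:
                  J         B
  init       0.7676   0.09519
  Δ       -0.005009   0.01503
  eq         0.7626    0.1102
  solve Keq expr → x = 0.005009; check Q = 0.001756

Direction: forward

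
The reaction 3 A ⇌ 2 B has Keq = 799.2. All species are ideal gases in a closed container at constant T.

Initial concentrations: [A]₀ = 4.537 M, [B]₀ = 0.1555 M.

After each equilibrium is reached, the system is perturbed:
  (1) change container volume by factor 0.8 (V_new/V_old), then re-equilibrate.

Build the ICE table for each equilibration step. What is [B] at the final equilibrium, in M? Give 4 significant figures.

Q₀ = 2.5891e-04 vs Keq = 799.2 ⇒ Q<K, forward
Step 1:
                   A          B
  I            4.537     0.1555
  C           -4.311      2.874
  E           0.2256       3.03
  solve Keq expr → x = 1.437; check Q = 799.2
Then change container volume by factor 0.8 (V_new/V_old).
Step 2:
                   A          B
  I            0.282      3.787
  C         -0.01961    0.01308
  E           0.2624        3.8
  solve Keq expr → x = 0.006538; check Q = 799.2

[B]_eq = 3.8 M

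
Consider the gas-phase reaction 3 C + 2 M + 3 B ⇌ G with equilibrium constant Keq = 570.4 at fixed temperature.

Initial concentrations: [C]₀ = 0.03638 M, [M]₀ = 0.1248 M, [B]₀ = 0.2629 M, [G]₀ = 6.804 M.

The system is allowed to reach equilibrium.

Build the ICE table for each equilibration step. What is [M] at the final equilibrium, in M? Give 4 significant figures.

Q₀ = 4.9932e+08 vs Keq = 570.4 ⇒ Q>K, reverse
Step 1:
                   C          M          B          G
  Initial    0.03638     0.1248     0.2629      6.804
  Change      0.4833     0.3222     0.4833    -0.1611
  Equil       0.5196      0.447     0.7462      6.643
  solve Keq expr → x = -0.1611; check Q = 570.4

[M]_eq = 0.447 M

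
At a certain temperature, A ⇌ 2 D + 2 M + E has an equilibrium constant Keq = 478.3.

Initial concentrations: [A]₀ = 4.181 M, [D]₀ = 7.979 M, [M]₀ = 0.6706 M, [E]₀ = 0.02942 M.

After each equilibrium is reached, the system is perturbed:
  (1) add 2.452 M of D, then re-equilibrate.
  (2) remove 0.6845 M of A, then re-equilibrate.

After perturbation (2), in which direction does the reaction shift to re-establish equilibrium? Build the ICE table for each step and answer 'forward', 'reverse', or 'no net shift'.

Q₀ = 0.2015 vs Keq = 478.3 ⇒ Q<K, forward
Step 1:
                    A           D           M           E
  I             4.181       7.979      0.6706     0.02942
  C            -1.247       2.495       2.495       1.247
  E             2.934       10.47       3.165       1.277
  solve Keq expr → x = 1.247; check Q = 478.3
Then add 2.452 M of D.
Step 2:
                    A           D           M           E
  I             2.934       12.93       3.165       1.277
  C            0.1499     -0.2998     -0.2998     -0.1499
  E             3.084       12.63       2.865       1.127
  solve Keq expr → x = -0.1499; check Q = 478.3
Then remove 0.6845 M of A.
Step 3:
                    A           D           M           E
  I             2.399       12.63       2.865       1.127
  C           0.08131     -0.1626     -0.1626    -0.08131
  E              2.48       12.46       2.703       1.046
  solve Keq expr → x = -0.08131; check Q = 478.3

Direction: reverse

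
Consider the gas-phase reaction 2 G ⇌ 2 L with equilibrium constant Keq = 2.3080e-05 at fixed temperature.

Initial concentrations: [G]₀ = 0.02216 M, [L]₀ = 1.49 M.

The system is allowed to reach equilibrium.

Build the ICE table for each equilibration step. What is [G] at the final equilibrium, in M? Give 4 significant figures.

[G]_eq = 1.505 M

Q₀ = 4521 vs Keq = 2.3080e-05 ⇒ Q>K, reverse
Step 1:
                    G           L
  I           0.02216        1.49
  C             1.483      -1.483
  E             1.505     0.00723
  solve Keq expr → x = -0.7414; check Q = 2.3080e-05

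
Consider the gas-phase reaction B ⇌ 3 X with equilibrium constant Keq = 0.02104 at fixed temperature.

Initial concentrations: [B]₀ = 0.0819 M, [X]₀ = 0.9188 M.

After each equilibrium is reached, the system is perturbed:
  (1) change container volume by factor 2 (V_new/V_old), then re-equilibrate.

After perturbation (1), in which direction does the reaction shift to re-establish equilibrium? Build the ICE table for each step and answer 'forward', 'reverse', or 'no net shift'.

Direction: forward

Q₀ = 9.471 vs Keq = 0.02104 ⇒ Q>K, reverse
Step 1:
                   B          X
  I           0.0819     0.9188
  C            0.243     -0.729
  E           0.3249     0.1898
  solve Keq expr → x = -0.243; check Q = 0.02104
Then change container volume by factor 2 (V_new/V_old).
Step 2:
                   B          X
  I           0.1625    0.09489
  C         -0.01679    0.05036
  E           0.1457     0.1453
  solve Keq expr → x = 0.01679; check Q = 0.02104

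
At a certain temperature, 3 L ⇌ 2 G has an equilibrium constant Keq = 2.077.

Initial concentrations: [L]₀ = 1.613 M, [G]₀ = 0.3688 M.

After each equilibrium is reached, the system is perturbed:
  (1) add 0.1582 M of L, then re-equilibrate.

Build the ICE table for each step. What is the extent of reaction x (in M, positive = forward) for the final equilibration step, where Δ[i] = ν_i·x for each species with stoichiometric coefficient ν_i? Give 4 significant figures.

x = 0.03904 M

Q₀ = 0.03241 vs Keq = 2.077 ⇒ Q<K, forward
Step 1:
                    L           G
  I             1.613      0.3688
  C           -0.8598      0.5732
  E            0.7532       0.942
  solve Keq expr → x = 0.2866; check Q = 2.077
Then add 0.1582 M of L.
Step 2:
                    L           G
  I            0.9114       0.942
  C           -0.1171     0.07809
  E            0.7942        1.02
  solve Keq expr → x = 0.03904; check Q = 2.077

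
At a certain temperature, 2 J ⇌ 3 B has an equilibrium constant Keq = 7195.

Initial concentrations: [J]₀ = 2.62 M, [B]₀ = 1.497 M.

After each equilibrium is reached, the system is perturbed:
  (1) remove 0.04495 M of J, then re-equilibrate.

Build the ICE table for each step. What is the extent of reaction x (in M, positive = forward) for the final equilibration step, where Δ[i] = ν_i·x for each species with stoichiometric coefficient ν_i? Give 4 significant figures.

Q₀ = 0.4887 vs Keq = 7195 ⇒ Q<K, forward
Step 1:
                  J         B
  init         2.62     1.497
  Δ           -2.48     3.719
  eq         0.1405     5.216
  solve Keq expr → x = 1.24; check Q = 7195
Then remove 0.04495 M of J.
Step 2:
                  J         B
  init       0.0955     5.216
  Δ         0.04239  -0.06358
  eq         0.1379     5.153
  solve Keq expr → x = -0.02119; check Q = 7195

x = -0.02119 M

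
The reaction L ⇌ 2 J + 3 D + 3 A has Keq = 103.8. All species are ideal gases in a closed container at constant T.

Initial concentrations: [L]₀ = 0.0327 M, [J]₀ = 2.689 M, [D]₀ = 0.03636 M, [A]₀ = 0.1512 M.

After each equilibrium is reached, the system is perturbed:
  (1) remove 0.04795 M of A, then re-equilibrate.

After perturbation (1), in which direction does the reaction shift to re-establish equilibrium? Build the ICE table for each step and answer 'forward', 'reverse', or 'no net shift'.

Direction: forward

Q₀ = 3.6742e-05 vs Keq = 103.8 ⇒ Q<K, forward
Step 1:
                    L           J           D           A
  I            0.0327       2.689     0.03636      0.1512
  C           -0.0327     0.06539     0.09809     0.09809
  E        2.7522e-06       2.754      0.1345      0.2493
  solve Keq expr → x = 0.0327; check Q = 103.8
Then remove 0.04795 M of A.
Step 2:
                    L           J           D           A
  I        2.7522e-06       2.754      0.1345      0.2013
  C       -1.3020e-06  2.6040e-06  3.9060e-06  3.9060e-06
  E        1.4502e-06       2.754      0.1345      0.2013
  solve Keq expr → x = 1.3020e-06; check Q = 103.8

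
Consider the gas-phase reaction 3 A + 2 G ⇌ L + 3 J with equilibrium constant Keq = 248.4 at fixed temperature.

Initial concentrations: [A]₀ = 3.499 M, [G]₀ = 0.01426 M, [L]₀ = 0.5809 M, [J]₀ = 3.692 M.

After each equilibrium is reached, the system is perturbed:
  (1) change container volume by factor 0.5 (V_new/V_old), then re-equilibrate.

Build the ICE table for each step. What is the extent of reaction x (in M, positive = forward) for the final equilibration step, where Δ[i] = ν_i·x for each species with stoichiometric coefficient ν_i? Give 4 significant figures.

x = 0.01365 M

Q₀ = 3356 vs Keq = 248.4 ⇒ Q>K, reverse
Step 1:
                   A          G          L          J
  Initial      3.499    0.01426     0.5809      3.692
  Change      0.0527    0.03513   -0.01757    -0.0527
  Equil        3.552    0.04939     0.5633      3.639
  solve Keq expr → x = -0.01757; check Q = 248.4
Then change container volume by factor 0.5 (V_new/V_old).
Step 2:
                   A          G          L          J
  Initial      7.103    0.09879      1.127      7.279
  Change    -0.04095    -0.0273    0.01365    0.04095
  Equil        7.062    0.07149       1.14       7.32
  solve Keq expr → x = 0.01365; check Q = 248.4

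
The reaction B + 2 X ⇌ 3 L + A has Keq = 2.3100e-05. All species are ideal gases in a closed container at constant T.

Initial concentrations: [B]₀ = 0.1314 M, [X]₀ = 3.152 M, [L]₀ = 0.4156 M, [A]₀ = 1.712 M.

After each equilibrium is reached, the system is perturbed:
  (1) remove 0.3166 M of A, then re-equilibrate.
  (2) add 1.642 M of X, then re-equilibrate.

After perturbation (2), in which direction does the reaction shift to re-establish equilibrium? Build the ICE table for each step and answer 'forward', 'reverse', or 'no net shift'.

Q₀ = 0.09414 vs Keq = 2.3100e-05 ⇒ Q>K, reverse
Step 1:
                    B           X           L           A
  init         0.1314       3.152      0.4156       1.712
  Δ            0.1268      0.2536     -0.3804     -0.1268
  eq           0.2582       3.406     0.03521       1.585
  solve Keq expr → x = -0.1268; check Q = 2.3100e-05
Then remove 0.3166 M of A.
Step 2:
                    B           X           L           A
  init         0.2582       3.406     0.03521       1.269
  Δ       -8.8300e-04   -0.001766    0.002649  8.8300e-04
  eq           0.2573       3.404     0.03786       1.269
  solve Keq expr → x = 8.8300e-04; check Q = 2.3100e-05
Then add 1.642 M of X.
Step 3:
                    B           X           L           A
  init         0.2573       5.046     0.03786       1.269
  Δ         -0.003677   -0.007353     0.01103    0.003677
  eq           0.2536       5.038     0.04889       1.273
  solve Keq expr → x = 0.003677; check Q = 2.3100e-05

Direction: forward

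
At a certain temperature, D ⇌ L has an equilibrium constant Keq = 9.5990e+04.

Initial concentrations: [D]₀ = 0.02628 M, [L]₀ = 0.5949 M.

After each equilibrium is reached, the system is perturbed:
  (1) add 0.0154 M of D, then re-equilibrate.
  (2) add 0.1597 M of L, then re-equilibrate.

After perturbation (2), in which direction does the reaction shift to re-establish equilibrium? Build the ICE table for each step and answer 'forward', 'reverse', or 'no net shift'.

Q₀ = 22.64 vs Keq = 9.5990e+04 ⇒ Q<K, forward
Step 1:
                  D         L
  Initial   0.02628    0.5949
  Change   -0.02627   0.02627
  Equil   6.4712e-06    0.6212
  solve Keq expr → x = 0.02627; check Q = 9.5990e+04
Then add 0.0154 M of D.
Step 2:
                  D         L
  Initial   0.01541    0.6212
  Change    -0.0154    0.0154
  Equil   6.6317e-06    0.6366
  solve Keq expr → x = 0.0154; check Q = 9.5990e+04
Then add 0.1597 M of L.
Step 3:
                  D         L
  Initial 6.6317e-06    0.7963
  Change  1.6637e-06 -1.6637e-06
  Equil   8.2954e-06    0.7963
  solve Keq expr → x = -1.6637e-06; check Q = 9.5990e+04

Direction: reverse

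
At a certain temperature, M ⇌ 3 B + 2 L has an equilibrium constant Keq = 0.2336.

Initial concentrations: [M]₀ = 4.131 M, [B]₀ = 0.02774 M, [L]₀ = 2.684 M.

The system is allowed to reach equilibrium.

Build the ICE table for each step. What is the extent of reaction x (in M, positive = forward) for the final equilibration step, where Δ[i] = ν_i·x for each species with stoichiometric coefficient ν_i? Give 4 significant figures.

Q₀ = 3.7225e-05 vs Keq = 0.2336 ⇒ Q<K, forward
Step 1:
                  M         B         L
  I           4.131   0.02774     2.684
  C         -0.1479    0.4437    0.2958
  E           3.983    0.4715      2.98
  solve Keq expr → x = 0.1479; check Q = 0.2336

x = 0.1479 M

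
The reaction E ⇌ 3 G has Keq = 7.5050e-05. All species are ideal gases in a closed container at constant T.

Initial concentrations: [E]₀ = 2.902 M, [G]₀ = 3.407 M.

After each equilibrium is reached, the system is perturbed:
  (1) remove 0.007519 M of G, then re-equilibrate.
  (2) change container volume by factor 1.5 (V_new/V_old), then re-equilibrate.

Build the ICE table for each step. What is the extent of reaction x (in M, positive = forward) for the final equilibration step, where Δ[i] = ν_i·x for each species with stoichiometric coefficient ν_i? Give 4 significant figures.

x = 0.004612 M

Q₀ = 13.63 vs Keq = 7.5050e-05 ⇒ Q>K, reverse
Step 1:
                   E          G
  init         2.902      3.407
  Δ            1.113      -3.34
  eq           4.015    0.06704
  solve Keq expr → x = -1.113; check Q = 7.5050e-05
Then remove 0.007519 M of G.
Step 2:
                   E          G
  init         4.015    0.05952
  Δ        -0.002502   0.007505
  eq           4.013    0.06703
  solve Keq expr → x = 0.002502; check Q = 7.5050e-05
Then change container volume by factor 1.5 (V_new/V_old).
Step 3:
                   E          G
  init         2.675    0.04469
  Δ        -0.004612    0.01384
  eq           2.671    0.05852
  solve Keq expr → x = 0.004612; check Q = 7.5050e-05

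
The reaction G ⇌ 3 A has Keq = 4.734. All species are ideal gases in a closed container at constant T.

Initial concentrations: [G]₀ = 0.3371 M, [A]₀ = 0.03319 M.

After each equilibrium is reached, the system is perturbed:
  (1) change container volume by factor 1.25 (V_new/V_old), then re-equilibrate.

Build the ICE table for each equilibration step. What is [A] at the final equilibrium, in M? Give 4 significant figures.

[A]_eq = 0.6564 M

Q₀ = 1.0846e-04 vs Keq = 4.734 ⇒ Q<K, forward
Step 1:
                   G          A
  Initial     0.3371    0.03319
  Change     -0.2433     0.7298
  Equil      0.09383      0.763
  solve Keq expr → x = 0.2433; check Q = 4.734
Then change container volume by factor 1.25 (V_new/V_old).
Step 2:
                   G          A
  Initial    0.07506     0.6104
  Change    -0.01533    0.04598
  Equil      0.05974     0.6564
  solve Keq expr → x = 0.01533; check Q = 4.734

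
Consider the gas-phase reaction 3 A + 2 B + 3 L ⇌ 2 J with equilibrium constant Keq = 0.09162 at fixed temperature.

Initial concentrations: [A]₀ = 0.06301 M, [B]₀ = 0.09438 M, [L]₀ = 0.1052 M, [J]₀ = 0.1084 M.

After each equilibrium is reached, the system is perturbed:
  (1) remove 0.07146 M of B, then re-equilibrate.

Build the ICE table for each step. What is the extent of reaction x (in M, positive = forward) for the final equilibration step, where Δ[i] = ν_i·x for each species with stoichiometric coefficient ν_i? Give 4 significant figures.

Q₀ = 4.5292e+06 vs Keq = 0.09162 ⇒ Q>K, reverse
Step 1:
                    A           B           L           J
  I           0.06301     0.09438      0.1052      0.1084
  C            0.1613      0.1075      0.1613     -0.1075
  E            0.2243      0.2019      0.2665  8.9272e-04
  solve Keq expr → x = -0.05375; check Q = 0.09162
Then remove 0.07146 M of B.
Step 2:
                    A           B           L           J
  I            0.2243      0.1304      0.2665  8.9272e-04
  C        4.6692e-04  3.1128e-04  4.6692e-04 -3.1128e-04
  E            0.2247      0.1307      0.2669  5.8144e-04
  solve Keq expr → x = -1.5564e-04; check Q = 0.09162

x = -1.5564e-04 M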